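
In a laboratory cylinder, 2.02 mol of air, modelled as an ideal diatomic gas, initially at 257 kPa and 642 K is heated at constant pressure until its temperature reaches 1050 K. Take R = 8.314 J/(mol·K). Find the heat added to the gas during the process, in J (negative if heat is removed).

24000 J

V₁ = nRT₁/P₁ = 2.02×8.314×642/257 = 42.0 L.
Isobaric: P stays 257 kPa; V/T = const ⇒ T₂ = 1050 K, V₂ = 68.6 L.
W = PΔV = 257×(68.6−42.0) kPa·L = 6850 J.
ΔU = nCvΔT = 2.02×20.8×(1050−642) = 17100 J.
Q = ΔU + W = nCpΔT = 24000 J.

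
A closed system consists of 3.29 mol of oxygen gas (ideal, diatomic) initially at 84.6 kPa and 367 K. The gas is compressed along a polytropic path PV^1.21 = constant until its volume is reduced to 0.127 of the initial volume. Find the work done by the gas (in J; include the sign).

-25900 J

V₁ = nRT₁/P₁ = 3.29×8.314×367/84.6 = 119 L.
Polytropic n=1.21: T₂ = T₁(V₁/V₂)^(n−1) = 367×(7.87)^0.21 = 566 K; P₂ = P₁(V₁/V₂)^n = 1030 kPa.
W = (P₁V₁−P₂V₂)/(n−1) = (84.6×119−1030×15.1)/0.21 = -25900 J.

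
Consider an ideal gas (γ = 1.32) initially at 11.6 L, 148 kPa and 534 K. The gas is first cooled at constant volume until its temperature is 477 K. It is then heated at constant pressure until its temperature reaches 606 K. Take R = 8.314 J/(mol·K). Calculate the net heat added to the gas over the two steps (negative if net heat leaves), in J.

n = P₁V₁/(RT₁) = 148×11.6/(8.314×534) = 0.387 mol.
Step 1 — Isochoric: V stays 11.6 L; P/T = const ⇒ T₂ = 477 K, P₂ = 132 kPa.
W = 0 (no volume change).
ΔU = nCvΔT = 0.387×26.0×(477−534) = -573 J.
Q = ΔU = -573 J.
State after step 1: P = 132 kPa, V = 11.6 L, T = 477 K.
Step 2 — Isobaric: P stays 132 kPa; V/T = const ⇒ T₂ = 606 K, V₂ = 14.7 L.
W = PΔV = 132×(14.7−11.6) kPa·L = 415 J.
ΔU = nCvΔT = 0.387×26.0×(606−477) = 1300 J.
Q = ΔU + W = nCpΔT = 1710 J.
Net over both steps: W = 415 J, Q = 1140 J, ΔU = 723 J.

1140 J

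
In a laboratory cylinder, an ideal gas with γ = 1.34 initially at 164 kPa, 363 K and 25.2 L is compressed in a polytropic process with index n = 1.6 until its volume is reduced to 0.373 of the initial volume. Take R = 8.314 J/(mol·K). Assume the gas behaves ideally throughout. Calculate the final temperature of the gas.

656 K

Polytropic n=1.6: T₂ = T₁(V₁/V₂)^(n−1) = 363×(2.68)^0.60 = 656 K; P₂ = P₁(V₁/V₂)^n = 795 kPa.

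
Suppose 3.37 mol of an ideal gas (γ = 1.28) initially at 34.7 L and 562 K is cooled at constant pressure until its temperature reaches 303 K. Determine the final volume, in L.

P₁ = nRT₁/V₁ = 3.37×8.314×562/34.7 = 454 kPa.
Isobaric: P stays 454 kPa; V/T = const ⇒ T₂ = 303 K, V₂ = 18.7 L.

18.7 L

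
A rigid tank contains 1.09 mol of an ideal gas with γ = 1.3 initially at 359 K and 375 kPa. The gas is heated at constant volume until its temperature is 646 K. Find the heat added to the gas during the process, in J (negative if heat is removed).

V₁ = nRT₁/P₁ = 1.09×8.314×359/375 = 8.68 L.
Isochoric: V stays 8.68 L; P/T = const ⇒ T₂ = 646 K, P₂ = 675 kPa.
W = 0 (no volume change).
ΔU = nCvΔT = 1.09×27.7×(646−359) = 8670 J.
Q = ΔU = 8670 J.

8670 J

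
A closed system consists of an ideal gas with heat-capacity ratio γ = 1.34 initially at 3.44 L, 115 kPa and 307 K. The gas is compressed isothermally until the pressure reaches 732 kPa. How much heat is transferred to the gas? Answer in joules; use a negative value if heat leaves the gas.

-732 J

n = P₁V₁/(RT₁) = 115×3.44/(8.314×307) = 0.155 mol.
Isothermal: T stays 307 K; PV = const ⇒ V₂ = 0.540 L, P₂ = 732 kPa.
ΔU = 0 (ideal gas, T constant).
W = nRT ln(V₂/V₁) = 0.155×8.314×307×ln(0.157) = -732 J.
Q = ΔU + W = -732 J.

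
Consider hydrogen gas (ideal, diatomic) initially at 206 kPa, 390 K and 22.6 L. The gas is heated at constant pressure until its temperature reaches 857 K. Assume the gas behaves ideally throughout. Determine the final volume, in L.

Isobaric: P stays 206 kPa; V/T = const ⇒ T₂ = 857 K, V₂ = 49.7 L.

49.7 L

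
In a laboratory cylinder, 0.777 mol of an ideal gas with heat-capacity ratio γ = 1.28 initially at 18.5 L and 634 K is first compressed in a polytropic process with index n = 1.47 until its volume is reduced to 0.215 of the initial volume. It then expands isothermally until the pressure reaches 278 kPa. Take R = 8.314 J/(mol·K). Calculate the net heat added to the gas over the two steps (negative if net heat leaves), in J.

P₁ = nRT₁/V₁ = 0.777×8.314×634/18.5 = 221 kPa.
Step 1 — Polytropic n=1.47: T₂ = T₁(V₁/V₂)^(n−1) = 634×(4.65)^0.47 = 1310 K; P₂ = P₁(V₁/V₂)^n = 2120 kPa.
W = (P₁V₁−P₂V₂)/(n−1) = (221×18.5−2120×3.98)/0.47 = -9230 J.
ΔU = nCvΔT = 0.777×29.7×(1310−634) = 15500 J.
Q = ΔU + W = 6260 J.
State after step 1: P = 2120 kPa, V = 3.98 L, T = 1310 K.
Step 2 — Isothermal: T stays 1310 K; PV = const ⇒ V₂ = 30.3 L, P₂ = 278 kPa.
ΔU = 0 (ideal gas, T constant).
W = nRT ln(V₂/V₁) = 0.777×8.314×1310×ln(7.63) = 17100 J.
Q = ΔU + W = 17100 J.
Net over both steps: W = 7910 J, Q = 23400 J, ΔU = 15500 J.

23400 J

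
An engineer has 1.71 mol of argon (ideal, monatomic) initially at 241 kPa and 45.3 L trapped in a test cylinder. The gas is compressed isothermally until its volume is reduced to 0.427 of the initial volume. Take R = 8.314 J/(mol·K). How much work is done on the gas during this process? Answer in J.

T₁ = P₁V₁/(nR) = 241×45.3/(1.71×8.314) = 768 K.
Isothermal: T stays 768 K; PV = const ⇒ V₂ = 19.3 L, P₂ = 564 kPa.
W = nRT ln(V₂/V₁) = 1.71×8.314×768×ln(0.427) = -9290 J.
Work done on the gas = −W_by = 9290 J.

9290 J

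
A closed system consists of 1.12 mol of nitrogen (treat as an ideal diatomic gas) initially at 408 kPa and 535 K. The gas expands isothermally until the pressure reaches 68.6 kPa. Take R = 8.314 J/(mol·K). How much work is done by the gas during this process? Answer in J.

V₁ = nRT₁/P₁ = 1.12×8.314×535/408 = 12.2 L.
Isothermal: T stays 535 K; PV = const ⇒ V₂ = 72.6 L, P₂ = 68.6 kPa.
W = nRT ln(V₂/V₁) = 1.12×8.314×535×ln(5.95) = 8880 J.

8880 J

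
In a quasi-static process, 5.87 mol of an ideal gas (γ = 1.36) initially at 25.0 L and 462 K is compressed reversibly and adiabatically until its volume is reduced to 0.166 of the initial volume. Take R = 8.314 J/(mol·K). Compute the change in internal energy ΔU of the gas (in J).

56900 J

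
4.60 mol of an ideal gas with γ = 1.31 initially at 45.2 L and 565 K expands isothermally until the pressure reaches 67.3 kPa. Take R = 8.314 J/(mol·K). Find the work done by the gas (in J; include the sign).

42400 J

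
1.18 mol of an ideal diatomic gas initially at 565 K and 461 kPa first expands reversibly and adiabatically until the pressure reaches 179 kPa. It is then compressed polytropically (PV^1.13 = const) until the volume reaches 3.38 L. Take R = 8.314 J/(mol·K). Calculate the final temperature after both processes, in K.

V₁ = nRT₁/P₁ = 1.18×8.314×565/461 = 12.0 L.
Step 1 — Adiabatic: T₂/T₁ = (P₂/P₁)^((γ−1)/γ) ⇒ T₂ = 565×(0.388)^0.286 = 431 K; V₂ = 23.6 L.
ΔU = nCvΔT = 1.18×20.8×(431−565) = -3280 J.
Q = 0 for an adiabatic process, so W = −ΔU = 3280 J.
State after step 1: P = 179 kPa, V = 23.6 L, T = 431 K.
Step 2 — Polytropic n=1.13: T₂ = T₁(V₁/V₂)^(n−1) = 431×(6.99)^0.13 = 555 K; P₂ = P₁(V₁/V₂)^n = 1610 kPa.
W = (P₁V₁−P₂V₂)/(n−1) = (179×23.6−1610×3.38)/0.13 = -9360 J.
ΔU = nCvΔT = 1.18×20.8×(555−431) = 3040 J.
Q = ΔU + W = -6320 J.
Net over both steps: W = -6080 J, Q = -6320 J, ΔU = -240 J.

555 K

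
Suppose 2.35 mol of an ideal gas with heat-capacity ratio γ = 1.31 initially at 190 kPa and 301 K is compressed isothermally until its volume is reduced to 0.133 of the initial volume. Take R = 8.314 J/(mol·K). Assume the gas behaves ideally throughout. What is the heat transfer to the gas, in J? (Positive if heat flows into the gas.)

V₁ = nRT₁/P₁ = 2.35×8.314×301/190 = 31.0 L.
Isothermal: T stays 301 K; PV = const ⇒ V₂ = 4.12 L, P₂ = 1430 kPa.
ΔU = 0 (ideal gas, T constant).
W = nRT ln(V₂/V₁) = 2.35×8.314×301×ln(0.133) = -11900 J.
Q = ΔU + W = -11900 J.

-11900 J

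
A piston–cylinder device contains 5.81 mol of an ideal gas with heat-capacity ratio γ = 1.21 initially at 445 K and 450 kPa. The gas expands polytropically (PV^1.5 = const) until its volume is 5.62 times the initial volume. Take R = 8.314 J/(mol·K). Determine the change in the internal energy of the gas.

-59200 J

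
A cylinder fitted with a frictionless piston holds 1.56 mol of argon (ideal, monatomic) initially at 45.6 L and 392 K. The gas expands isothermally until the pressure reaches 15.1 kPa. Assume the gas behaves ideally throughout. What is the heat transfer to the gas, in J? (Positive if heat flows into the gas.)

P₁ = nRT₁/V₁ = 1.56×8.314×392/45.6 = 111 kPa.
Isothermal: T stays 392 K; PV = const ⇒ V₂ = 337 L, P₂ = 15.1 kPa.
ΔU = 0 (ideal gas, T constant).
W = nRT ln(V₂/V₁) = 1.56×8.314×392×ln(7.38) = 10200 J.
Q = ΔU + W = 10200 J.

10200 J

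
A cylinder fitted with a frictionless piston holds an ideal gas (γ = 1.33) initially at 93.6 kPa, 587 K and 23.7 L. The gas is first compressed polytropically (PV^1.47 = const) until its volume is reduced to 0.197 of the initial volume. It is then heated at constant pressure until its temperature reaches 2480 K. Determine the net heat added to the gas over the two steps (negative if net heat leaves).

n = P₁V₁/(RT₁) = 93.6×23.7/(8.314×587) = 0.455 mol.
Step 1 — Polytropic n=1.47: T₂ = T₁(V₁/V₂)^(n−1) = 587×(5.08)^0.47 = 1260 K; P₂ = P₁(V₁/V₂)^n = 1020 kPa.
W = (P₁V₁−P₂V₂)/(n−1) = (93.6×23.7−1020×4.67)/0.47 = -5410 J.
ΔU = nCvΔT = 0.455×25.2×(1260−587) = 7700 J.
Q = ΔU + W = 2290 J.
State after step 1: P = 1020 kPa, V = 4.67 L, T = 1260 K.
Step 2 — Isobaric: P stays 1020 kPa; V/T = const ⇒ T₂ = 2480 K, V₂ = 9.19 L.
W = PΔV = 1020×(9.19−4.67) kPa·L = 4610 J.
ΔU = nCvΔT = 0.455×25.2×(2480−1260) = 14000 J.
Q = ΔU + W = nCpΔT = 18600 J.
Net over both steps: W = -796 J, Q = 20900 J, ΔU = 21700 J.

20900 J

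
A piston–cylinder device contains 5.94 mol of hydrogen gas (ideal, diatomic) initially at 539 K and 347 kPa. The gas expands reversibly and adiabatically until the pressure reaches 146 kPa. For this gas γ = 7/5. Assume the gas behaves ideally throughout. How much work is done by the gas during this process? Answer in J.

14600 J

V₁ = nRT₁/P₁ = 5.94×8.314×539/347 = 76.7 L.
Adiabatic: T₂/T₁ = (P₂/P₁)^((γ−1)/γ) ⇒ T₂ = 539×(0.421)^0.286 = 421 K; V₂ = 142 L.
ΔU = nCvΔT = 5.94×20.8×(421−539) = -14600 J.
Q = 0 for an adiabatic process, so W = −ΔU = 14600 J.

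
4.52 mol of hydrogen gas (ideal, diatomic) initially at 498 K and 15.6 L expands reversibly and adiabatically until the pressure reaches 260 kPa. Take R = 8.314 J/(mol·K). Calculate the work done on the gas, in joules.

-16600 J

P₁ = nRT₁/V₁ = 4.52×8.314×498/15.6 = 1200 kPa.
Adiabatic: T₂/T₁ = (P₂/P₁)^((γ−1)/γ) ⇒ T₂ = 498×(0.217)^0.286 = 322 K; V₂ = 46.5 L.
ΔU = nCvΔT = 4.52×20.8×(322−498) = -16600 J.
Q = 0 for an adiabatic process, so W = −ΔU = 16600 J.
Work done on the gas = −W_by = -16600 J.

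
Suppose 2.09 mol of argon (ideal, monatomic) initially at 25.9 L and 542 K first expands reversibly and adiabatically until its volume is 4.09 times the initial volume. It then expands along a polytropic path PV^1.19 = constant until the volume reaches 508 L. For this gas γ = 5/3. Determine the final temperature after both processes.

157 K

P₁ = nRT₁/V₁ = 2.09×8.314×542/25.9 = 364 kPa.
Step 1 — Adiabatic: TV^(γ−1) = const ⇒ T₂ = 542×(0.244)^0.667 = 212 K; PV^γ = const ⇒ P₂ = 34.8 kPa.
ΔU = nCvΔT = 2.09×12.5×(212−542) = -8600 J.
Q = 0 for an adiabatic process, so W = −ΔU = 8600 J.
State after step 1: P = 34.8 kPa, V = 106 L, T = 212 K.
Step 2 — Polytropic n=1.19: T₂ = T₁(V₁/V₂)^(n−1) = 212×(0.209)^0.19 = 157 K; P₂ = P₁(V₁/V₂)^n = 5.38 kPa.
W = (P₁V₁−P₂V₂)/(n−1) = (34.8×106−5.38×508)/0.19 = 4990 J.
ΔU = nCvΔT = 2.09×12.5×(157−212) = -1420 J.
Q = ΔU + W = 3570 J.
Net over both steps: W = 13600 J, Q = 3570 J, ΔU = -10000 J.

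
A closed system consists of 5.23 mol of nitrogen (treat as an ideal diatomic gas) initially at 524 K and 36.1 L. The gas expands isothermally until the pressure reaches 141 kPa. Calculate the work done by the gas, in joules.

34100 J

P₁ = nRT₁/V₁ = 5.23×8.314×524/36.1 = 631 kPa.
Isothermal: T stays 524 K; PV = const ⇒ V₂ = 162 L, P₂ = 141 kPa.
W = nRT ln(V₂/V₁) = 5.23×8.314×524×ln(4.48) = 34100 J.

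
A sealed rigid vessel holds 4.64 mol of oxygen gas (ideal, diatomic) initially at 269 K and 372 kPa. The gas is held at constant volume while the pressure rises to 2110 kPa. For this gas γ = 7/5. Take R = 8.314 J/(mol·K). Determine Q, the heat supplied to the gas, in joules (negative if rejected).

V₁ = nRT₁/P₁ = 4.64×8.314×269/372 = 27.9 L.
Isochoric: V stays 27.9 L; P/T = const ⇒ T₂ = 1530 K, P₂ = 2110 kPa.
W = 0 (no volume change).
ΔU = nCvΔT = 4.64×20.8×(1530−269) = 121000 J.
Q = ΔU = 121000 J.

121000 J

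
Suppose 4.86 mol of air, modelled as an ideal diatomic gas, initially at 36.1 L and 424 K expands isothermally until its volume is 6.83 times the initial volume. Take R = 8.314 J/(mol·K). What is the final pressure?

69.5 kPa

P₁ = nRT₁/V₁ = 4.86×8.314×424/36.1 = 475 kPa.
Isothermal: T stays 424 K; PV = const ⇒ V₂ = 247 L, P₂ = 69.5 kPa.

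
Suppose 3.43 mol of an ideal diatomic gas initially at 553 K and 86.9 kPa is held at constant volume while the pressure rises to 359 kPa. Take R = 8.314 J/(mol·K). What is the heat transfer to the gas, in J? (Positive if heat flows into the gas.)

123000 J

V₁ = nRT₁/P₁ = 3.43×8.314×553/86.9 = 181 L.
Isochoric: V stays 181 L; P/T = const ⇒ T₂ = 2280 K, P₂ = 359 kPa.
W = 0 (no volume change).
ΔU = nCvΔT = 3.43×20.8×(2280−553) = 123000 J.
Q = ΔU = 123000 J.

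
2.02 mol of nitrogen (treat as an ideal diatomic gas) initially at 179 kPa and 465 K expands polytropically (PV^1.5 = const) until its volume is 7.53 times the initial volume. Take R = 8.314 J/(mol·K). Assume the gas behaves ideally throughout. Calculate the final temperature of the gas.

V₁ = nRT₁/P₁ = 2.02×8.314×465/179 = 43.6 L.
Polytropic n=1.5: T₂ = T₁(V₁/V₂)^(n−1) = 465×(0.133)^0.50 = 169 K; P₂ = P₁(V₁/V₂)^n = 8.66 kPa.

169 K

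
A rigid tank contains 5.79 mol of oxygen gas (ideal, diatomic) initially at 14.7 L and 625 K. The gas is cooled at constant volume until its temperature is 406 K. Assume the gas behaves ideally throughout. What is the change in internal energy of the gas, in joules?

P₁ = nRT₁/V₁ = 5.79×8.314×625/14.7 = 2050 kPa.
Isochoric: V stays 14.7 L; P/T = const ⇒ T₂ = 406 K, P₂ = 1330 kPa.
For an ideal gas ΔU = nCvΔT with Cv = (5/2)R = 20.8 J/(mol·K).
ΔU = 5.79×20.8×(406−625) = -26400 J.

-26400 J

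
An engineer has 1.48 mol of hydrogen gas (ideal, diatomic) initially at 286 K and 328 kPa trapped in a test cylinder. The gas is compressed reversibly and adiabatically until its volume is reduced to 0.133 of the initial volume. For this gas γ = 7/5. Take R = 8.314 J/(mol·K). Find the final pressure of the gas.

V₁ = nRT₁/P₁ = 1.48×8.314×286/328 = 10.7 L.
Adiabatic: TV^(γ−1) = const ⇒ T₂ = 286×(7.52)^0.400 = 641 K; PV^γ = const ⇒ P₂ = 5530 kPa.

5530 kPa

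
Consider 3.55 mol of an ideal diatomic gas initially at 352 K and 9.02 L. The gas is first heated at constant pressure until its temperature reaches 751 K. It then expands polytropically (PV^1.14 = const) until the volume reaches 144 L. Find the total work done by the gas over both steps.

P₁ = nRT₁/V₁ = 3.55×8.314×352/9.02 = 1150 kPa.
Step 1 — Isobaric: P stays 1150 kPa; V/T = const ⇒ T₂ = 751 K, V₂ = 19.2 L.
W = PΔV = 1150×(19.2−9.02) kPa·L = 11800 J.
ΔU = nCvΔT = 3.55×20.8×(751−352) = 29400 J.
Q = ΔU + W = nCpΔT = 41200 J.
State after step 1: P = 1150 kPa, V = 19.2 L, T = 751 K.
Step 2 — Polytropic n=1.14: T₂ = T₁(V₁/V₂)^(n−1) = 751×(0.134)^0.14 = 567 K; P₂ = P₁(V₁/V₂)^n = 116 kPa.
W = (P₁V₁−P₂V₂)/(n−1) = (1150×19.2−116×144)/0.14 = 38900 J.
ΔU = nCvΔT = 3.55×20.8×(567−751) = -13600 J.
Q = ΔU + W = 25300 J.
Net over both steps: W = 50700 J, Q = 66500 J, ΔU = 15800 J.

50700 J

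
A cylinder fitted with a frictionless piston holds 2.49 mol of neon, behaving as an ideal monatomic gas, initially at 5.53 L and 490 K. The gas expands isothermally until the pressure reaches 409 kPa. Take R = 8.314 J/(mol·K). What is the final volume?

24.8 L

P₁ = nRT₁/V₁ = 2.49×8.314×490/5.53 = 1830 kPa.
Isothermal: T stays 490 K; PV = const ⇒ V₂ = 24.8 L, P₂ = 409 kPa.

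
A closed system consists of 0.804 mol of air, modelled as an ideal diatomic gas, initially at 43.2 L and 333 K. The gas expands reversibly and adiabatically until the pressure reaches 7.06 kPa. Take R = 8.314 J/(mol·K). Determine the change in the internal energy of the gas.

-2410 J

P₁ = nRT₁/V₁ = 0.804×8.314×333/43.2 = 51.5 kPa.
Adiabatic: T₂/T₁ = (P₂/P₁)^((γ−1)/γ) ⇒ T₂ = 333×(0.137)^0.286 = 189 K; V₂ = 179 L.
For an ideal gas ΔU = nCvΔT with Cv = (5/2)R = 20.8 J/(mol·K).
ΔU = 0.804×20.8×(189−333) = -2410 J.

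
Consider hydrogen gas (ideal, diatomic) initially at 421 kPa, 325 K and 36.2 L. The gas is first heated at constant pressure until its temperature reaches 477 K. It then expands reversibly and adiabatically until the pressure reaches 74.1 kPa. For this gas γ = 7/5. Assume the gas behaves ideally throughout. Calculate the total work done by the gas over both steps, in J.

29000 J

n = P₁V₁/(RT₁) = 421×36.2/(8.314×325) = 5.64 mol.
Step 1 — Isobaric: P stays 421 kPa; V/T = const ⇒ T₂ = 477 K, V₂ = 53.1 L.
W = PΔV = 421×(53.1−36.2) kPa·L = 7130 J.
ΔU = nCvΔT = 5.64×20.8×(477−325) = 17800 J.
Q = ΔU + W = nCpΔT = 24900 J.
State after step 1: P = 421 kPa, V = 53.1 L, T = 477 K.
Step 2 — Adiabatic: T₂/T₁ = (P₂/P₁)^((γ−1)/γ) ⇒ T₂ = 477×(0.176)^0.286 = 290 K; V₂ = 184 L.
ΔU = nCvΔT = 5.64×20.8×(290−477) = -21900 J.
Q = 0 for an adiabatic process, so W = −ΔU = 21900 J.
Net over both steps: W = 29000 J, Q = 24900 J, ΔU = -4060 J.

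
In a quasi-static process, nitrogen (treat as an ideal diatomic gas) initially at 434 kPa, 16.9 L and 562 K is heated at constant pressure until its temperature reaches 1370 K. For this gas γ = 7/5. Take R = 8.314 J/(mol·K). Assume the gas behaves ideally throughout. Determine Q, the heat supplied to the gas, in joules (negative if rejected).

n = P₁V₁/(RT₁) = 434×16.9/(8.314×562) = 1.57 mol.
Isobaric: P stays 434 kPa; V/T = const ⇒ T₂ = 1370 K, V₂ = 41.2 L.
W = PΔV = 434×(41.2−16.9) kPa·L = 10500 J.
ΔU = nCvΔT = 1.57×20.8×(1370−562) = 26400 J.
Q = ΔU + W = nCpΔT = 36900 J.

36900 J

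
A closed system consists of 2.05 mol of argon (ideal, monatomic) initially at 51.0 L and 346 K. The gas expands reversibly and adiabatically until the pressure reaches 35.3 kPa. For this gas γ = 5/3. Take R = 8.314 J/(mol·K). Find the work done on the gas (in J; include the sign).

-3340 J

P₁ = nRT₁/V₁ = 2.05×8.314×346/51.0 = 116 kPa.
Adiabatic: T₂/T₁ = (P₂/P₁)^((γ−1)/γ) ⇒ T₂ = 346×(0.305)^0.400 = 215 K; V₂ = 104 L.
ΔU = nCvΔT = 2.05×12.5×(215−346) = -3340 J.
Q = 0 for an adiabatic process, so W = −ΔU = 3340 J.
Work done on the gas = −W_by = -3340 J.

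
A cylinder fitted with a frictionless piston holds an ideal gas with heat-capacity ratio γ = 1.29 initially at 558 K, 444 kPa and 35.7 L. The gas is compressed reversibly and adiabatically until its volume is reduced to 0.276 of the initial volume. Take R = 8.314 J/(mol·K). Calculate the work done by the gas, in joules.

-24700 J

n = P₁V₁/(RT₁) = 444×35.7/(8.314×558) = 3.42 mol.
Adiabatic: TV^(γ−1) = const ⇒ T₂ = 558×(3.62)^0.290 = 811 K; PV^γ = const ⇒ P₂ = 2340 kPa.
ΔU = nCvΔT = 3.42×28.7×(811−558) = 24700 J.
Q = 0 for an adiabatic process, so W = −ΔU = -24700 J.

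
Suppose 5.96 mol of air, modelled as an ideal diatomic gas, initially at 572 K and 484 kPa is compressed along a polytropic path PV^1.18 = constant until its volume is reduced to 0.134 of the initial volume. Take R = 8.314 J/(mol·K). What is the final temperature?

V₁ = nRT₁/P₁ = 5.96×8.314×572/484 = 58.6 L.
Polytropic n=1.18: T₂ = T₁(V₁/V₂)^(n−1) = 572×(7.46)^0.18 = 821 K; P₂ = P₁(V₁/V₂)^n = 5190 kPa.

821 K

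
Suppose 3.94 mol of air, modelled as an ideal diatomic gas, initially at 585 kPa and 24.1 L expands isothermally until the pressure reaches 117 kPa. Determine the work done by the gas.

22700 J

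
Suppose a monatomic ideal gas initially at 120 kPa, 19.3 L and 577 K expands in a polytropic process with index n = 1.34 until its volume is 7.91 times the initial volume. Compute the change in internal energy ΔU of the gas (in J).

n = P₁V₁/(RT₁) = 120×19.3/(8.314×577) = 0.483 mol.
Polytropic n=1.34: T₂ = T₁(V₁/V₂)^(n−1) = 577×(0.126)^0.34 = 286 K; P₂ = P₁(V₁/V₂)^n = 7.51 kPa.
For an ideal gas ΔU = nCvΔT with Cv = (3/2)R = 12.5 J/(mol·K).
ΔU = 0.483×12.5×(286−577) = -1750 J.

-1750 J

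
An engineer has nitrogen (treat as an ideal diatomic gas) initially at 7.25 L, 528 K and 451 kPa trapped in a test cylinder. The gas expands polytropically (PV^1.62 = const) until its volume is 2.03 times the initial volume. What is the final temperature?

Polytropic n=1.62: T₂ = T₁(V₁/V₂)^(n−1) = 528×(0.493)^0.62 = 340 K; P₂ = P₁(V₁/V₂)^n = 143 kPa.

340 K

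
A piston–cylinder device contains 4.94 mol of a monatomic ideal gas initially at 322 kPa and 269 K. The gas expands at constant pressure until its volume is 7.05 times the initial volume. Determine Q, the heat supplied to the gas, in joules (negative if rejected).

167000 J

V₁ = nRT₁/P₁ = 4.94×8.314×269/322 = 34.3 L.
Isobaric: P stays 322 kPa; V/T = const ⇒ T₂ = 1900 K, V₂ = 242 L.
W = PΔV = 322×(242−34.3) kPa·L = 66800 J.
ΔU = nCvΔT = 4.94×12.5×(1900−269) = 100000 J.
Q = ΔU + W = nCpΔT = 167000 J.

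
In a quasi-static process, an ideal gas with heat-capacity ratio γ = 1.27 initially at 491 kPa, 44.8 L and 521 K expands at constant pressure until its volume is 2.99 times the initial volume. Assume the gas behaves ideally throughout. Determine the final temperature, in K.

1560 K

Isobaric: P stays 491 kPa; V/T = const ⇒ T₂ = 1560 K, V₂ = 134 L.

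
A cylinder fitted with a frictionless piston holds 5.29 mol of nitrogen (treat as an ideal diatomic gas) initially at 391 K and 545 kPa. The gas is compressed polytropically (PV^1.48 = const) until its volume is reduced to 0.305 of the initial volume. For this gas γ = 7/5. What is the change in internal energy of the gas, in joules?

33000 J

V₁ = nRT₁/P₁ = 5.29×8.314×391/545 = 31.6 L.
Polytropic n=1.48: T₂ = T₁(V₁/V₂)^(n−1) = 391×(3.28)^0.48 = 691 K; P₂ = P₁(V₁/V₂)^n = 3160 kPa.
For an ideal gas ΔU = nCvΔT with Cv = (5/2)R = 20.8 J/(mol·K).
ΔU = 5.29×20.8×(691−391) = 33000 J.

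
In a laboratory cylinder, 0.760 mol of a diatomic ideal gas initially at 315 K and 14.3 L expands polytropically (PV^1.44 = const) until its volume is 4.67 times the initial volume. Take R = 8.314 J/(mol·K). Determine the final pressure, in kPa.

15.1 kPa

P₁ = nRT₁/V₁ = 0.760×8.314×315/14.3 = 139 kPa.
Polytropic n=1.44: T₂ = T₁(V₁/V₂)^(n−1) = 315×(0.214)^0.44 = 160 K; P₂ = P₁(V₁/V₂)^n = 15.1 kPa.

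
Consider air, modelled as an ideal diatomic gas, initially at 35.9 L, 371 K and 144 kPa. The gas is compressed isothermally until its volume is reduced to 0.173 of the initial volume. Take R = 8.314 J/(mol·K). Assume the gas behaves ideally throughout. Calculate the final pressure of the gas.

832 kPa

Isothermal: T stays 371 K; PV = const ⇒ V₂ = 6.21 L, P₂ = 832 kPa.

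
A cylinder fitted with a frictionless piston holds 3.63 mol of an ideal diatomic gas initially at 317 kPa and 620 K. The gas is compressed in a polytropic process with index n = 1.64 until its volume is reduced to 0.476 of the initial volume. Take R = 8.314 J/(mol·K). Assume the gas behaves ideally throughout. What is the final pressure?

V₁ = nRT₁/P₁ = 3.63×8.314×620/317 = 59.0 L.
Polytropic n=1.64: T₂ = T₁(V₁/V₂)^(n−1) = 620×(2.10)^0.64 = 997 K; P₂ = P₁(V₁/V₂)^n = 1070 kPa.

1070 kPa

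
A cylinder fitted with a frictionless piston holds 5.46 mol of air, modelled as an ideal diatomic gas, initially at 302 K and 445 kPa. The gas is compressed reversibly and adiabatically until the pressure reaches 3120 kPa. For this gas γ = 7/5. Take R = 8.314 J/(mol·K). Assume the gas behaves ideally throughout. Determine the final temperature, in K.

527 K

V₁ = nRT₁/P₁ = 5.46×8.314×302/445 = 30.8 L.
Adiabatic: T₂/T₁ = (P₂/P₁)^((γ−1)/γ) ⇒ T₂ = 302×(7.01)^0.286 = 527 K; V₂ = 7.66 L.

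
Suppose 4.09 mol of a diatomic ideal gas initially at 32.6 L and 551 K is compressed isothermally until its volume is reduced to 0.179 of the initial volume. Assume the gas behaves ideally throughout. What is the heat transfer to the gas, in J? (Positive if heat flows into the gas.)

P₁ = nRT₁/V₁ = 4.09×8.314×551/32.6 = 575 kPa.
Isothermal: T stays 551 K; PV = const ⇒ V₂ = 5.84 L, P₂ = 3210 kPa.
ΔU = 0 (ideal gas, T constant).
W = nRT ln(V₂/V₁) = 4.09×8.314×551×ln(0.179) = -32200 J.
Q = ΔU + W = -32200 J.

-32200 J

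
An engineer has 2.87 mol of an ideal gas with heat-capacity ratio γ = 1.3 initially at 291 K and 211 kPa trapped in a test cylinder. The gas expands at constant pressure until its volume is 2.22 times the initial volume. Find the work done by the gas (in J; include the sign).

8470 J

V₁ = nRT₁/P₁ = 2.87×8.314×291/211 = 32.9 L.
Isobaric: P stays 211 kPa; V/T = const ⇒ T₂ = 646 K, V₂ = 73.1 L.
W = PΔV = 211×(73.1−32.9) kPa·L = 8470 J.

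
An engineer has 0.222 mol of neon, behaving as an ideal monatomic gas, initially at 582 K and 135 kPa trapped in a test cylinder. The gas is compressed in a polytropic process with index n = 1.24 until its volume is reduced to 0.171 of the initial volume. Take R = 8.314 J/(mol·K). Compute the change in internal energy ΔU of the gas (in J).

851 J

V₁ = nRT₁/P₁ = 0.222×8.314×582/135 = 7.96 L.
Polytropic n=1.24: T₂ = T₁(V₁/V₂)^(n−1) = 582×(5.85)^0.24 = 889 K; P₂ = P₁(V₁/V₂)^n = 1210 kPa.
For an ideal gas ΔU = nCvΔT with Cv = (3/2)R = 12.5 J/(mol·K).
ΔU = 0.222×12.5×(889−582) = 851 J.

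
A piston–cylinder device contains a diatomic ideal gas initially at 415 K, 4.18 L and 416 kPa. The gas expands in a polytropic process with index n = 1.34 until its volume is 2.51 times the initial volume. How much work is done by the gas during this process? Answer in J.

1370 J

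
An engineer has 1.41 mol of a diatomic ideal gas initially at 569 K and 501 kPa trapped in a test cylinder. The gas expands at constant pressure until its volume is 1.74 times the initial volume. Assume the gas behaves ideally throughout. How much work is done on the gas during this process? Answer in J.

V₁ = nRT₁/P₁ = 1.41×8.314×569/501 = 13.3 L.
Isobaric: P stays 501 kPa; V/T = const ⇒ T₂ = 990 K, V₂ = 23.2 L.
W = PΔV = 501×(23.2−13.3) kPa·L = 4940 J.
Work done on the gas = −W_by = -4940 J.

-4940 J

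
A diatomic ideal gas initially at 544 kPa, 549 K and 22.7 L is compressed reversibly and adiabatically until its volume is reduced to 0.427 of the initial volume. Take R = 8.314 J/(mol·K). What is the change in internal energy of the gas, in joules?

12500 J

n = P₁V₁/(RT₁) = 544×22.7/(8.314×549) = 2.71 mol.
Adiabatic: TV^(γ−1) = const ⇒ T₂ = 549×(2.34)^0.400 = 772 K; PV^γ = const ⇒ P₂ = 1790 kPa.
For an ideal gas ΔU = nCvΔT with Cv = (5/2)R = 20.8 J/(mol·K).
ΔU = 2.71×20.8×(772−549) = 12500 J.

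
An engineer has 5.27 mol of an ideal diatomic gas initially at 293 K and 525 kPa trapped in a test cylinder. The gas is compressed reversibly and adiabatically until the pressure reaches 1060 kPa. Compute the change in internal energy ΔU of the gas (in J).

7140 J

V₁ = nRT₁/P₁ = 5.27×8.314×293/525 = 24.5 L.
Adiabatic: T₂/T₁ = (P₂/P₁)^((γ−1)/γ) ⇒ T₂ = 293×(2.02)^0.286 = 358 K; V₂ = 14.8 L.
For an ideal gas ΔU = nCvΔT with Cv = (5/2)R = 20.8 J/(mol·K).
ΔU = 5.27×20.8×(358−293) = 7140 J.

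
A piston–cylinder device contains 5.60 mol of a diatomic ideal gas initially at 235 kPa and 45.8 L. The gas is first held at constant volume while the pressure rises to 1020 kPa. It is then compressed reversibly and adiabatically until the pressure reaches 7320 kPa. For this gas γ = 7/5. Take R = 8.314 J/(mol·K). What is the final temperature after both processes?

1760 K

T₁ = P₁V₁/(nR) = 235×45.8/(5.60×8.314) = 231 K.
Step 1 — Isochoric: V stays 45.8 L; P/T = const ⇒ T₂ = 1000 K, P₂ = 1020 kPa.
W = 0 (no volume change).
ΔU = nCvΔT = 5.60×20.8×(1000−231) = 89900 J.
Q = ΔU = 89900 J.
State after step 1: P = 1020 kPa, V = 45.8 L, T = 1000 K.
Step 2 — Adiabatic: T₂/T₁ = (P₂/P₁)^((γ−1)/γ) ⇒ T₂ = 1000×(7.18)^0.286 = 1760 K; V₂ = 11.2 L.
ΔU = nCvΔT = 5.60×20.8×(1760−1000) = 88300 J.
Q = 0 for an adiabatic process, so W = −ΔU = -88300 J.
Net over both steps: W = -88300 J, Q = 89900 J, ΔU = 178000 J.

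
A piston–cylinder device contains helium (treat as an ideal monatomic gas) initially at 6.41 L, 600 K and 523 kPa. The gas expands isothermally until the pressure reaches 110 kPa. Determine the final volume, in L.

Isothermal: T stays 600 K; PV = const ⇒ V₂ = 30.5 L, P₂ = 110 kPa.

30.5 L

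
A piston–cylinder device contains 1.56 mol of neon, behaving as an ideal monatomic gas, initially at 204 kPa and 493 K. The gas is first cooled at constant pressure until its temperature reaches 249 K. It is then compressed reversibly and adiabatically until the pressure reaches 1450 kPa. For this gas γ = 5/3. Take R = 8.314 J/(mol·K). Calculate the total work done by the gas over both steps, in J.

-8940 J

V₁ = nRT₁/P₁ = 1.56×8.314×493/204 = 31.3 L.
Step 1 — Isobaric: P stays 204 kPa; V/T = const ⇒ T₂ = 249 K, V₂ = 15.8 L.
W = PΔV = 204×(15.8−31.3) kPa·L = -3160 J.
ΔU = nCvΔT = 1.56×12.5×(249−493) = -4750 J.
Q = ΔU + W = nCpΔT = -7910 J.
State after step 1: P = 204 kPa, V = 15.8 L, T = 249 K.
Step 2 — Adiabatic: T₂/T₁ = (P₂/P₁)^((γ−1)/γ) ⇒ T₂ = 249×(7.11)^0.400 = 546 K; V₂ = 4.88 L.
ΔU = nCvΔT = 1.56×12.5×(546−249) = 5770 J.
Q = 0 for an adiabatic process, so W = −ΔU = -5770 J.
Net over both steps: W = -8940 J, Q = -7910 J, ΔU = 1020 J.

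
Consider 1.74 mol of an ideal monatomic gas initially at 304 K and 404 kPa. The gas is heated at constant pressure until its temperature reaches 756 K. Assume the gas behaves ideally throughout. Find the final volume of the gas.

27.1 L

V₁ = nRT₁/P₁ = 1.74×8.314×304/404 = 10.9 L.
Isobaric: P stays 404 kPa; V/T = const ⇒ T₂ = 756 K, V₂ = 27.1 L.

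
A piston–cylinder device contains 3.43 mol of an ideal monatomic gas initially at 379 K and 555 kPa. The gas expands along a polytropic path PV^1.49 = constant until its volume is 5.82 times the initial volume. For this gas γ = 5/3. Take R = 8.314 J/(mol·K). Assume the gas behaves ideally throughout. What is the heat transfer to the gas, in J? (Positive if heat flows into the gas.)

3380 J

V₁ = nRT₁/P₁ = 3.43×8.314×379/555 = 19.5 L.
Polytropic n=1.49: T₂ = T₁(V₁/V₂)^(n−1) = 379×(0.172)^0.49 = 160 K; P₂ = P₁(V₁/V₂)^n = 40.2 kPa.
W = (P₁V₁−P₂V₂)/(n−1) = (555×19.5−40.2×113)/0.49 = 12800 J.
ΔU = nCvΔT = 3.43×12.5×(160−379) = -9370 J.
Q = ΔU + W = 3380 J.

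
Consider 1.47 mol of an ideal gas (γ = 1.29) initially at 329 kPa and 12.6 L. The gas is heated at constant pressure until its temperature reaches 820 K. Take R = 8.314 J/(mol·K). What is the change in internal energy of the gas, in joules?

20300 J

T₁ = P₁V₁/(nR) = 329×12.6/(1.47×8.314) = 339 K.
Isobaric: P stays 329 kPa; V/T = const ⇒ T₂ = 820 K, V₂ = 30.5 L.
For an ideal gas ΔU = nCvΔT with Cv = R/(γ−1) = 28.7 J/(mol·K).
ΔU = 1.47×28.7×(820−339) = 20300 J.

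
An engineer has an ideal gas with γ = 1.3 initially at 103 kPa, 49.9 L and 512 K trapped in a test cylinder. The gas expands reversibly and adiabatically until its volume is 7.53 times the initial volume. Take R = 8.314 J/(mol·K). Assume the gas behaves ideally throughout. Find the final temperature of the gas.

279 K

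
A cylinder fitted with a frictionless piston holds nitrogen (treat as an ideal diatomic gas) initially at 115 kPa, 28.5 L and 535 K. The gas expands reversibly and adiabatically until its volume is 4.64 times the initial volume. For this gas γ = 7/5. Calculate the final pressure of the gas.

13.4 kPa

Adiabatic: TV^(γ−1) = const ⇒ T₂ = 535×(0.216)^0.400 = 290 K; PV^γ = const ⇒ P₂ = 13.4 kPa.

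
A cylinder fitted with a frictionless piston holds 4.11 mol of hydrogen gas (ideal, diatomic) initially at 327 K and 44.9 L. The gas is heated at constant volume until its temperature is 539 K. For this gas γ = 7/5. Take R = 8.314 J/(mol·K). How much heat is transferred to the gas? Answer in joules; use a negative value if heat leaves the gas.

P₁ = nRT₁/V₁ = 4.11×8.314×327/44.9 = 249 kPa.
Isochoric: V stays 44.9 L; P/T = const ⇒ T₂ = 539 K, P₂ = 410 kPa.
W = 0 (no volume change).
ΔU = nCvΔT = 4.11×20.8×(539−327) = 18100 J.
Q = ΔU = 18100 J.

18100 J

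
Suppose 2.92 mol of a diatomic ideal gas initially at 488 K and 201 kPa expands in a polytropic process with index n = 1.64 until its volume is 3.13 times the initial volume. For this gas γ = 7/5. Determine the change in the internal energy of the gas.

-15300 J

V₁ = nRT₁/P₁ = 2.92×8.314×488/201 = 58.9 L.
Polytropic n=1.64: T₂ = T₁(V₁/V₂)^(n−1) = 488×(0.319)^0.64 = 235 K; P₂ = P₁(V₁/V₂)^n = 30.9 kPa.
For an ideal gas ΔU = nCvΔT with Cv = (5/2)R = 20.8 J/(mol·K).
ΔU = 2.92×20.8×(235−488) = -15300 J.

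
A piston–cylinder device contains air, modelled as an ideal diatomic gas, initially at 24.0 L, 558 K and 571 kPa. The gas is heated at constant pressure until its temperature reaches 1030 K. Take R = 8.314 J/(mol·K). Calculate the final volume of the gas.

Isobaric: P stays 571 kPa; V/T = const ⇒ T₂ = 1030 K, V₂ = 44.3 L.

44.3 L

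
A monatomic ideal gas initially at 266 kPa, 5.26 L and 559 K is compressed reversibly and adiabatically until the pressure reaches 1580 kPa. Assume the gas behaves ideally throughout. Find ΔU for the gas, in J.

n = P₁V₁/(RT₁) = 266×5.26/(8.314×559) = 0.301 mol.
Adiabatic: T₂/T₁ = (P₂/P₁)^((γ−1)/γ) ⇒ T₂ = 559×(5.94)^0.400 = 1140 K; V₂ = 1.81 L.
For an ideal gas ΔU = nCvΔT with Cv = (3/2)R = 12.5 J/(mol·K).
ΔU = 0.301×12.5×(1140−559) = 2180 J.

2180 J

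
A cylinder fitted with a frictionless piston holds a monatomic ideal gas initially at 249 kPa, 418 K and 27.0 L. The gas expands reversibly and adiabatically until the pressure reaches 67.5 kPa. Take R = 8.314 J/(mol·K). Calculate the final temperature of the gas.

Adiabatic: T₂/T₁ = (P₂/P₁)^((γ−1)/γ) ⇒ T₂ = 418×(0.271)^0.400 = 248 K; V₂ = 59.1 L.

248 K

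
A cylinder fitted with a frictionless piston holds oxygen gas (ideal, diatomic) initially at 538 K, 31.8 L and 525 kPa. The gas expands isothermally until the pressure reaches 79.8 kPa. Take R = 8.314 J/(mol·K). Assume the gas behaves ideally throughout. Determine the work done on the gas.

-31500 J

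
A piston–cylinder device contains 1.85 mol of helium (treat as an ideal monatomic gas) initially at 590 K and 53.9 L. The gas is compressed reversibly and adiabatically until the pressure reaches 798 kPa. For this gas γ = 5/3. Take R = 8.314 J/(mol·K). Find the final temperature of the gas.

P₁ = nRT₁/V₁ = 1.85×8.314×590/53.9 = 168 kPa.
Adiabatic: T₂/T₁ = (P₂/P₁)^((γ−1)/γ) ⇒ T₂ = 590×(4.74)^0.400 = 1100 K; V₂ = 21.2 L.

1100 K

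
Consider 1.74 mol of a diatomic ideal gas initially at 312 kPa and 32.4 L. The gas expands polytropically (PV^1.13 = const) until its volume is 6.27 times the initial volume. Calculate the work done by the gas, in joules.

16500 J

T₁ = P₁V₁/(nR) = 312×32.4/(1.74×8.314) = 699 K.
Polytropic n=1.13: T₂ = T₁(V₁/V₂)^(n−1) = 699×(0.159)^0.13 = 550 K; P₂ = P₁(V₁/V₂)^n = 39.2 kPa.
W = (P₁V₁−P₂V₂)/(n−1) = (312×32.4−39.2×203)/0.13 = 16500 J.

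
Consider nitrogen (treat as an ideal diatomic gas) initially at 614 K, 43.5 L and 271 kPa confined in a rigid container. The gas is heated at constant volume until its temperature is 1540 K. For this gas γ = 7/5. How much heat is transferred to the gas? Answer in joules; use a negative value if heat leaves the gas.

44400 J

n = P₁V₁/(RT₁) = 271×43.5/(8.314×614) = 2.31 mol.
Isochoric: V stays 43.5 L; P/T = const ⇒ T₂ = 1540 K, P₂ = 680 kPa.
W = 0 (no volume change).
ΔU = nCvΔT = 2.31×20.8×(1540−614) = 44400 J.
Q = ΔU = 44400 J.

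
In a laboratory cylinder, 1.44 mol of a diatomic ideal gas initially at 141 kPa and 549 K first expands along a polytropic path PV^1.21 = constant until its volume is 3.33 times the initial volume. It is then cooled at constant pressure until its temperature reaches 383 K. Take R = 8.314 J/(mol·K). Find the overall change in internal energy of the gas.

-4970 J

V₁ = nRT₁/P₁ = 1.44×8.314×549/141 = 46.6 L.
Step 1 — Polytropic n=1.21: T₂ = T₁(V₁/V₂)^(n−1) = 549×(0.300)^0.21 = 426 K; P₂ = P₁(V₁/V₂)^n = 32.9 kPa.
W = (P₁V₁−P₂V₂)/(n−1) = (141×46.6−32.9×155)/0.21 = 6990 J.
ΔU = nCvΔT = 1.44×20.8×(426−549) = -3670 J.
Q = ΔU + W = 3320 J.
State after step 1: P = 32.9 kPa, V = 155 L, T = 426 K.
Step 2 — Isobaric: P stays 32.9 kPa; V/T = const ⇒ T₂ = 383 K, V₂ = 139 L.
W = PΔV = 32.9×(139−155) kPa·L = -520 J.
ΔU = nCvΔT = 1.44×20.8×(383−426) = -1300 J.
Q = ΔU + W = nCpΔT = -1820 J.
Net over both steps: W = 6470 J, Q = 1500 J, ΔU = -4970 J.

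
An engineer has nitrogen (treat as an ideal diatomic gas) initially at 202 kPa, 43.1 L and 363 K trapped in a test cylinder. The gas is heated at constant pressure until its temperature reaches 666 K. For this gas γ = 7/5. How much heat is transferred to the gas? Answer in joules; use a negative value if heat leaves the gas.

n = P₁V₁/(RT₁) = 202×43.1/(8.314×363) = 2.88 mol.
Isobaric: P stays 202 kPa; V/T = const ⇒ T₂ = 666 K, V₂ = 79.1 L.
W = PΔV = 202×(79.1−43.1) kPa·L = 7270 J.
ΔU = nCvΔT = 2.88×20.8×(666−363) = 18200 J.
Q = ΔU + W = nCpΔT = 25400 J.

25400 J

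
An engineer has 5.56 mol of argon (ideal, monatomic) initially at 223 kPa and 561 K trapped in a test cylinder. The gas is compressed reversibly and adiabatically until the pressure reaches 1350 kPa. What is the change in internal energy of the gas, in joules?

41000 J

V₁ = nRT₁/P₁ = 5.56×8.314×561/223 = 116 L.
Adiabatic: T₂/T₁ = (P₂/P₁)^((γ−1)/γ) ⇒ T₂ = 561×(6.05)^0.400 = 1150 K; V₂ = 39.5 L.
For an ideal gas ΔU = nCvΔT with Cv = (3/2)R = 12.5 J/(mol·K).
ΔU = 5.56×12.5×(1150−561) = 41000 J.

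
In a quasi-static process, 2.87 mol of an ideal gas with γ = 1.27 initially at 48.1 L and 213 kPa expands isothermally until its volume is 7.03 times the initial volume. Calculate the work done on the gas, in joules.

T₁ = P₁V₁/(nR) = 213×48.1/(2.87×8.314) = 429 K.
Isothermal: T stays 429 K; PV = const ⇒ V₂ = 338 L, P₂ = 30.3 kPa.
W = nRT ln(V₂/V₁) = 2.87×8.314×429×ln(7.03) = 20000 J.
Work done on the gas = −W_by = -20000 J.

-20000 J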